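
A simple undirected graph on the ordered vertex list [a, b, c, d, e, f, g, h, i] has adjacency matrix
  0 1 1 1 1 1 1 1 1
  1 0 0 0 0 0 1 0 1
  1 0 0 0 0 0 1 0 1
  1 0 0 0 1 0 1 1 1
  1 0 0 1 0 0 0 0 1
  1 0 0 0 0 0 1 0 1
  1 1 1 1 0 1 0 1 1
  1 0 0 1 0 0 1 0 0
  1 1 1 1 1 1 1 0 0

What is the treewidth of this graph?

3

A width-3 tree decomposition is:
Bags: B1 = {a, d, g, i}  B2 = {a, c, g, i}  B3 = {a, f, g, i}  B4 = {a, d, e, i}  B5 = {a, b, g, i}  B6 = {a, d, g, h}
Tree: B1–B2, B2–B3, B1–B4, B1–B5, B1–B6
Each bag holds 4 vertices, so the decomposition has width 3, which upper-bounds the treewidth. For the lower bound, the 4 vertices {a, d, g, h} are pairwise adjacent, and any tree decomposition puts a clique entirely inside one bag — forcing width ≥ 3. The upper and lower bounds meet at 3, so that is the treewidth.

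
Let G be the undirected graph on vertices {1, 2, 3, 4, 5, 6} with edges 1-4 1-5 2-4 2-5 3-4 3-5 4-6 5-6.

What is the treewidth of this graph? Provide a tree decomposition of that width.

Treewidth 2.
Bags: B1 = {4, 5, 6}  B2 = {3, 4, 5}  B3 = {2, 4, 5}  B4 = {1, 4, 5}
Tree: B1–B2, B2–B3, B3–B4

Every bag has size at most 3, so the width is 3 − 1 = 2 and tw(G) ≤ 2. For the lower bound, G contains the cycle 6–5–3–4–6, so G is not a forest; only forests have treewidth ≤ 1, hence tw(G) ≥ 2. Hence tw(G) = 2 exactly.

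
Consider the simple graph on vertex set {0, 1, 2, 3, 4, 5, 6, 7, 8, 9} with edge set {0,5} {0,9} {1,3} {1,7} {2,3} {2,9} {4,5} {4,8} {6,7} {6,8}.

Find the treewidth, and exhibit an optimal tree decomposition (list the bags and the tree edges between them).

The largest bag has 3 vertices, giving width 2; this decomposition certifies tw(G) ≤ 2. For the lower bound, G contains the cycle 5–0–9–2–3–1–7–6–8–4–5, so G is not a forest; only forests have treewidth ≤ 1, hence tw(G) ≥ 2. Therefore the treewidth is 2.

Treewidth 2.
One such decomposition:
Bags: B1 = {0, 5, 9}  B2 = {2, 5, 9}  B3 = {2, 3, 5}  B4 = {1, 3, 5}  B5 = {1, 5, 7}  B6 = {5, 6, 7}  B7 = {5, 6, 8}  B8 = {4, 5, 8}
Tree: B1–B2, B2–B3, B3–B4, B4–B5, B5–B6, B6–B7, B7–B8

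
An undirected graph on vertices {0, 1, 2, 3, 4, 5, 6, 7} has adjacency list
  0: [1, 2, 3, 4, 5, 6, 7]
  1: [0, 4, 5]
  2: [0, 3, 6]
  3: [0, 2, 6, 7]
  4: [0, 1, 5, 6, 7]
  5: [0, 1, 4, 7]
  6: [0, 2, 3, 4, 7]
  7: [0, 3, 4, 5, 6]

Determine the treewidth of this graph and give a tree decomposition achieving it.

The largest bag has 4 vertices, giving width 3; this decomposition certifies tw(G) ≤ 3. On the other hand G contains the 4-clique {0, 2, 3, 6}. A clique must lie in a single bag of any decomposition, so no decomposition can have width below 3. Therefore the treewidth is 3.

Treewidth 3.
One optimal decomposition is:
Bags: B1 = {0, 4, 6, 7}  B2 = {0, 3, 6, 7}  B3 = {0, 4, 5, 7}  B4 = {0, 1, 4, 5}  B5 = {0, 2, 3, 6}
Tree: B1–B2, B1–B3, B3–B4, B2–B5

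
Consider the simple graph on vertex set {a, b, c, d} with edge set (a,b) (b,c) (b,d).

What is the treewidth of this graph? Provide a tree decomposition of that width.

The largest bag has 2 vertices, giving width 1; this decomposition certifies tw(G) ≤ 1. G has an edge, so its treewidth is at least 1. Therefore the treewidth is 1.

Treewidth 1.
Bags: B1 = {b, c}  B2 = {b, d}  B3 = {a, b}
Tree: B1–B2, B1–B3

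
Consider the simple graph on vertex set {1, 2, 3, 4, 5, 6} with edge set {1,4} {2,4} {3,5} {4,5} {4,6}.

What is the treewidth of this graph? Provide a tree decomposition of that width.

Treewidth 1.
Bags: B1 = {3, 5}  B2 = {4, 5}  B3 = {4, 6}  B4 = {2, 4}  B5 = {1, 4}
Tree: B1–B2, B2–B3, B3–B4, B3–B5

Every bag has size at most 2, so the width is 2 − 1 = 1 and tw(G) ≤ 1. Since G has at least one edge (e.g. 5–3), it is not an edgeless graph, so tw(G) ≥ 1. Combining the bounds, tw(G) = 1.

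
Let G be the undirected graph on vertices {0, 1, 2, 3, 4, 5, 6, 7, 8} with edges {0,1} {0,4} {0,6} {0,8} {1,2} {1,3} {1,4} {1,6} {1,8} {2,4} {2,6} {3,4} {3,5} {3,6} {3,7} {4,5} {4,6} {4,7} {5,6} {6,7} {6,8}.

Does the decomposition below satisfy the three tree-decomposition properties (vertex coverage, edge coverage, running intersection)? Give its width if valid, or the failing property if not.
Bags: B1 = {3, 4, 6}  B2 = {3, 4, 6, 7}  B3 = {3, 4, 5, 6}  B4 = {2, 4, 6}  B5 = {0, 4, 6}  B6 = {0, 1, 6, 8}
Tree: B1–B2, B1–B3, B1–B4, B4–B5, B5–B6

A tree decomposition must satisfy three properties: every vertex lies in some bag; for every edge, both endpoints lie together in some bag; and for every vertex, the bags containing it form a connected subtree. Here edge (1,3) lies in no bag, so the decomposition is invalid.

No — edge (1,3) lies in no bag.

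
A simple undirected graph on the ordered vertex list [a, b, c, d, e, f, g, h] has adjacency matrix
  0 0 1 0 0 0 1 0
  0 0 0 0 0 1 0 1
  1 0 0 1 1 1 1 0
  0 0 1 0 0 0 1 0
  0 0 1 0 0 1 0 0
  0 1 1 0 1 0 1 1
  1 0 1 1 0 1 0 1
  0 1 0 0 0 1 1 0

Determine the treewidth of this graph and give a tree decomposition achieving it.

The largest bag has 3 vertices, giving width 2; this decomposition certifies tw(G) ≤ 2. On the other hand G contains the 3-clique {c, d, g}. A clique must lie in a single bag of any decomposition, so no decomposition can have width below 2. The upper and lower bounds meet at 2, so that is the treewidth.

Treewidth 2.
One such decomposition:
Bags: B1 = {c, f, g}  B2 = {a, c, g}  B3 = {c, d, g}  B4 = {f, g, h}  B5 = {b, f, h}  B6 = {c, e, f}
Tree: B1–B2, B2–B3, B1–B4, B4–B5, B1–B6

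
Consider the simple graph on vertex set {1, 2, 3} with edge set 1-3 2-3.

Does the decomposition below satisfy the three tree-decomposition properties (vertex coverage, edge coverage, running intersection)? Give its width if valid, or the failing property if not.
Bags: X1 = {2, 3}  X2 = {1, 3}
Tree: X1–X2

Checking the three conditions: (i) the bags cover all of {1, 2, 3}; (ii) for each edge, some bag contains both endpoints; (iii) the bags containing any fixed vertex form a subtree. All hold, so the decomposition is valid with width 2 − 1 = 1.

Yes; width 1.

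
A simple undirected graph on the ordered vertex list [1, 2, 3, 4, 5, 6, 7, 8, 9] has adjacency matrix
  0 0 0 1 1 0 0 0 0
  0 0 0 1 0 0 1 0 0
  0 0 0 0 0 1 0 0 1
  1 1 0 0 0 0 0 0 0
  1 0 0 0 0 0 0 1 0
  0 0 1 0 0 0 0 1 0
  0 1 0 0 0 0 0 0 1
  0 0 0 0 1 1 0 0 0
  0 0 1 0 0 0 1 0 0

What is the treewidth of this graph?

2

A width-2 tree decomposition is:
Bags: B1 = {2, 7, 9}  B2 = {2, 4, 9}  B3 = {1, 4, 9}  B4 = {1, 5, 9}  B5 = {5, 8, 9}  B6 = {6, 8, 9}  B7 = {3, 6, 9}
Tree: B1–B2, B2–B3, B3–B4, B4–B5, B5–B6, B6–B7
Every bag has size at most 3, so the width is 3 − 1 = 2 and tw(G) ≤ 2. Since 9–7–2–4–1–5–8–6–3–9 is a cycle in G, G is not acyclic. Forests are exactly the graphs of treewidth ≤ 1, so tw(G) ≥ 2. The upper and lower bounds meet at 2, so that is the treewidth.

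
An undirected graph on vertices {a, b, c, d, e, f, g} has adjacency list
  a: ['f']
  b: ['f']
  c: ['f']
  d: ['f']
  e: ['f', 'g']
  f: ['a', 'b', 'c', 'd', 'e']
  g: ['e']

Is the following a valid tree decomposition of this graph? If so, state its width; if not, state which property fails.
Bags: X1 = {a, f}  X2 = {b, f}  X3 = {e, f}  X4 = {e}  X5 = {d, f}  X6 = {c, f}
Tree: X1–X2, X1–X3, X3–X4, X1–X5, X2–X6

No — vertex g appears in no bag.

A tree decomposition must satisfy three properties: every vertex lies in some bag; for every edge, both endpoints lie together in some bag; and for every vertex, the bags containing it form a connected subtree. Here vertex g appears in no bag, so the decomposition is invalid.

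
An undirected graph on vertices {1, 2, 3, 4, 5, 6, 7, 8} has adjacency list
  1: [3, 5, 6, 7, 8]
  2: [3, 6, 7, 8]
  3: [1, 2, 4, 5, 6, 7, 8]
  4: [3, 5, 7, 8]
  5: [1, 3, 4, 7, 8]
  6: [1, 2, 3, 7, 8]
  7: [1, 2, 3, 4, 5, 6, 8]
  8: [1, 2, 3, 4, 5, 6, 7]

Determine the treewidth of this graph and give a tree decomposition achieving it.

Treewidth 4.
One optimal decomposition is:
Bags: B1 = {1, 3, 6, 7, 8}  B2 = {1, 3, 5, 7, 8}  B3 = {2, 3, 6, 7, 8}  B4 = {3, 4, 5, 7, 8}
Tree: B1–B2, B1–B3, B2–B4

The largest bag has 5 vertices, giving width 4; this decomposition certifies tw(G) ≤ 4. On the other hand G contains the 5-clique {1, 3, 5, 7, 8}. A clique must lie in a single bag of any decomposition, so no decomposition can have width below 4. Therefore the treewidth is 4.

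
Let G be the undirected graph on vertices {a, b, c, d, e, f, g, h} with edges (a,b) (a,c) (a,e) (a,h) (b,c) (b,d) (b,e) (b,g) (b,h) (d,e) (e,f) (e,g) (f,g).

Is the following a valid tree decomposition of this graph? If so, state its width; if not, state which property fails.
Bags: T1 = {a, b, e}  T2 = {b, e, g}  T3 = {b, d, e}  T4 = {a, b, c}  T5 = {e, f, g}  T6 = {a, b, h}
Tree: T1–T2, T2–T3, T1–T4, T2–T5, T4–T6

Every vertex of G appears in some bag (union = {a, b, c, d, e, f, g, h}); every edge is covered by a bag; and for each vertex v the set of bags containing v is connected in the bag tree. The decomposition is therefore valid. The largest bag has 3 vertices, so the width is 2.

Yes; width 2.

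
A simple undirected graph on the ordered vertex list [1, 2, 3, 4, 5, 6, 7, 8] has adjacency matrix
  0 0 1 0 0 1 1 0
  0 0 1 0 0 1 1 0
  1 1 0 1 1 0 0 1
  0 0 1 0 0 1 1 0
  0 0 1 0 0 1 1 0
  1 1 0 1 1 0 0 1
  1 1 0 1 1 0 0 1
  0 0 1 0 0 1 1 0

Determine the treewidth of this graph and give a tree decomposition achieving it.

Treewidth 3.
Bags: B1 = {3, 4, 6, 7}  B2 = {3, 6, 7, 8}  B3 = {1, 3, 6, 7}  B4 = {3, 5, 6, 7}  B5 = {2, 3, 6, 7}
Tree: B1–B2, B2–B3, B3–B4, B4–B5

The largest bag has 4 vertices, giving width 3; this decomposition certifies tw(G) ≤ 3. For the lower bound: the 4 vertex sets {4,6}, {7,8}, {3}, {1} are disjoint, each induces a connected subgraph, and every pair is joined by at least one edge of G. Contracting each set to a single vertex therefore yields K_{4} as a minor, and since treewidth is minor-monotone, tw(G) ≥ tw(K_{4}) = 3. Therefore the treewidth is 3.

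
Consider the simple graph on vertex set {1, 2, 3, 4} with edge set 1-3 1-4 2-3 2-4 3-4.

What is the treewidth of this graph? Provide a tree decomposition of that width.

Treewidth 2.
One optimal decomposition is:
Bags: B1 = {2, 3, 4}  B2 = {1, 3, 4}
Tree: B1–B2

The largest bag has 3 vertices, giving width 2; this decomposition certifies tw(G) ≤ 2. For the lower bound, the 3 vertices {1, 3, 4} are pairwise adjacent, and any tree decomposition puts a clique entirely inside one bag — forcing width ≥ 2. The upper and lower bounds meet at 2, so that is the treewidth.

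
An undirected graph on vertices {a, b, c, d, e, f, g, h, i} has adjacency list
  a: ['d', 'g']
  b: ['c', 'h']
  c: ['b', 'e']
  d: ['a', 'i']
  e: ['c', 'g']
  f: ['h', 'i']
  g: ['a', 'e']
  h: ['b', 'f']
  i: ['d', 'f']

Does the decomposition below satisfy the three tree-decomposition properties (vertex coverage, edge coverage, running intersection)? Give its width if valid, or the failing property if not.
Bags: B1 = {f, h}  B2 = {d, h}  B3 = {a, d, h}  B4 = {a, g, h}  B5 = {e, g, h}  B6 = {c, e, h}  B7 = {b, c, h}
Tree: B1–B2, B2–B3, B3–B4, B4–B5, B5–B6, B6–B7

No — vertex i appears in no bag.

A tree decomposition must satisfy three properties: every vertex lies in some bag; for every edge, both endpoints lie together in some bag; and for every vertex, the bags containing it form a connected subtree. Here vertex i appears in no bag, so the decomposition is invalid.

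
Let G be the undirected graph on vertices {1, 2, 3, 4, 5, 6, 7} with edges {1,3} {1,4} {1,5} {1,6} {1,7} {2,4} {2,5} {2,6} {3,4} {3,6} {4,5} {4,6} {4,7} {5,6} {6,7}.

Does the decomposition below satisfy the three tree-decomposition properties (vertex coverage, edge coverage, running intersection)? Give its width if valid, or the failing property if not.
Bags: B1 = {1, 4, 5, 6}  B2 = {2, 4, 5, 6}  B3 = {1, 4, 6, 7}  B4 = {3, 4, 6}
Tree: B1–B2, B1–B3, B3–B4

No — edge (1,3) lies in no bag.

A tree decomposition must satisfy three properties: every vertex lies in some bag; for every edge, both endpoints lie together in some bag; and for every vertex, the bags containing it form a connected subtree. Here edge (1,3) lies in no bag, so the decomposition is invalid.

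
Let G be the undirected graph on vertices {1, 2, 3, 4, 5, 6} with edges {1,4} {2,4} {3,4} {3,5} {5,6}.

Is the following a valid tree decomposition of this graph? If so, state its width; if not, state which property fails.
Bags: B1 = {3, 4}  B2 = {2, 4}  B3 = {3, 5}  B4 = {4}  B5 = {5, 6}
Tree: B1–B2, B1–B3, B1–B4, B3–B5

No — vertex 1 appears in no bag.

A tree decomposition must satisfy three properties: every vertex lies in some bag; for every edge, both endpoints lie together in some bag; and for every vertex, the bags containing it form a connected subtree. Here vertex 1 appears in no bag, so the decomposition is invalid.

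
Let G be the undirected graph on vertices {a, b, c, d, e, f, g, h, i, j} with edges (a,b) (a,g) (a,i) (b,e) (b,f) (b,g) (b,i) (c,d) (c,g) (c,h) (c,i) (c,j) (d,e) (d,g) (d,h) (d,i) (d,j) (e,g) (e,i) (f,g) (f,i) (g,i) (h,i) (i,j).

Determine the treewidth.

3

A width-3 tree decomposition is:
Bags: B1 = {c, d, g, i}  B2 = {c, d, i, j}  B3 = {d, e, g, i}  B4 = {b, e, g, i}  B5 = {b, f, g, i}  B6 = {c, d, h, i}  B7 = {a, b, g, i}
Tree: B1–B2, B1–B3, B3–B4, B4–B5, B2–B6, B5–B7
The largest bag has 4 vertices, giving width 3; this decomposition certifies tw(G) ≤ 3. For the lower bound, the 4 vertices {d, e, g, i} are pairwise adjacent, and any tree decomposition puts a clique entirely inside one bag — forcing width ≥ 3. Combining the bounds, tw(G) = 3.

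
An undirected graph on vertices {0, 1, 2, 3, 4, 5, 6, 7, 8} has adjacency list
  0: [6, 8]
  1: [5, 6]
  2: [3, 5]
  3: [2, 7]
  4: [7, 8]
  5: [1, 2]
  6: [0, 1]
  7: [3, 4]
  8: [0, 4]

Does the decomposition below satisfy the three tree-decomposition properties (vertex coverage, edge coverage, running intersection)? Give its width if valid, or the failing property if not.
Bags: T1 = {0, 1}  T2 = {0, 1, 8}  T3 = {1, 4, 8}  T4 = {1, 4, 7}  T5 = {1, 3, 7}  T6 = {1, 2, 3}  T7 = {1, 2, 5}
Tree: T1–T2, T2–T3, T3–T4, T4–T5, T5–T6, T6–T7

No — vertex 6 appears in no bag.

A tree decomposition must satisfy three properties: every vertex lies in some bag; for every edge, both endpoints lie together in some bag; and for every vertex, the bags containing it form a connected subtree. Here vertex 6 appears in no bag, so the decomposition is invalid.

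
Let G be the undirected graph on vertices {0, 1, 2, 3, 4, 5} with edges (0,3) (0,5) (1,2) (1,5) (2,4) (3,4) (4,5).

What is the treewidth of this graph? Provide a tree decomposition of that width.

The largest bag has 3 vertices, giving width 2; this decomposition certifies tw(G) ≤ 2. The edges 1–2–4–5–1 form a cycle, so G is not a tree and its treewidth is at least 2. Therefore the treewidth is 2.

Treewidth 2.
Bags: B1 = {1, 2, 5}  B2 = {2, 4, 5}  B3 = {0, 4, 5}  B4 = {0, 3, 4}
Tree: B1–B2, B2–B3, B3–B4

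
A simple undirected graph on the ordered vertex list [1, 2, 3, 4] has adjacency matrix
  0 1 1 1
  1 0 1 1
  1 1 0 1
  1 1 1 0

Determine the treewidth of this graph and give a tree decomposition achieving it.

A single bag containing all 4 vertices is trivially a valid decomposition of width 3. For the lower bound, the 4 vertices {1, 2, 3, 4} are pairwise adjacent, and any tree decomposition puts a clique entirely inside one bag — forcing width ≥ 3. Combining the bounds, tw(G) = 3.

Treewidth 3.
One optimal decomposition is:
Bags: B1 = {1, 2, 3, 4}
Tree: (single bag)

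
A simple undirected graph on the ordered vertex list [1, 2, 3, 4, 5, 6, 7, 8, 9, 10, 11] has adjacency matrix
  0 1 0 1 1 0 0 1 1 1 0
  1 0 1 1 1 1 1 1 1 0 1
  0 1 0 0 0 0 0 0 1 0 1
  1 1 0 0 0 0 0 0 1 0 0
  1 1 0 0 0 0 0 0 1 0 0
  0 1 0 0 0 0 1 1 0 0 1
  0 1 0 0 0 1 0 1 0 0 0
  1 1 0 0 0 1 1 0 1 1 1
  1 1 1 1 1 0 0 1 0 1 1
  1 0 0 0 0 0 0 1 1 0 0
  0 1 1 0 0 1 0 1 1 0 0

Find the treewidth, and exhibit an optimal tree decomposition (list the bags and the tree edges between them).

Each bag holds 4 vertices, so the decomposition has width 3, which upper-bounds the treewidth. On the other hand G contains the 4-clique {2, 8, 9, 11}. A clique must lie in a single bag of any decomposition, so no decomposition can have width below 3. The upper and lower bounds meet at 3, so that is the treewidth.

Treewidth 3.
One such decomposition:
Bags: B1 = {1, 8, 9, 10}  B2 = {1, 2, 8, 9}  B3 = {1, 2, 5, 9}  B4 = {2, 8, 9, 11}  B5 = {1, 2, 4, 9}  B6 = {2, 6, 8, 11}  B7 = {2, 6, 7, 8}  B8 = {2, 3, 9, 11}
Tree: B1–B2, B2–B3, B2–B4, B3–B5, B4–B6, B6–B7, B4–B8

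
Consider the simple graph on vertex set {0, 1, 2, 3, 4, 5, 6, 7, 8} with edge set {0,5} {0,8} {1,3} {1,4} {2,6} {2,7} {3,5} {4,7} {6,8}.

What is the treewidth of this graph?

A width-2 tree decomposition is:
Bags: B1 = {0, 5, 8}  B2 = {5, 6, 8}  B3 = {2, 5, 6}  B4 = {2, 5, 7}  B5 = {4, 5, 7}  B6 = {1, 4, 5}  B7 = {1, 3, 5}
Tree: B1–B2, B2–B3, B3–B4, B4–B5, B5–B6, B6–B7
Each bag holds 3 vertices, so the decomposition has width 2, which upper-bounds the treewidth. The edges 5–0–8–6–2–7–4–1–3–5 form a cycle, so G is not a tree and its treewidth is at least 2. Combining the bounds, tw(G) = 2.

2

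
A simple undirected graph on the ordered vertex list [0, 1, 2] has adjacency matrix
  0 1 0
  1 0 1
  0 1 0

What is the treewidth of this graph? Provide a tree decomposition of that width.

Treewidth 1.
One such decomposition:
Bags: B1 = {1, 2}  B2 = {0, 1}
Tree: B1–B2

The largest bag has 2 vertices, giving width 1; this decomposition certifies tw(G) ≤ 1. Any graph with an edge has treewidth ≥ 1, and G has the edge 1–2. Hence tw(G) = 1 exactly.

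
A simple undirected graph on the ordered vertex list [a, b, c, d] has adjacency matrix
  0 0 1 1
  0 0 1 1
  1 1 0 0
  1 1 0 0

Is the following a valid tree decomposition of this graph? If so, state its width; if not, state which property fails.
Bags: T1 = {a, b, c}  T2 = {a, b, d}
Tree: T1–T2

Checking the three conditions: (i) the bags cover all of {a, b, c, d}; (ii) for each edge, some bag contains both endpoints; (iii) the bags containing any fixed vertex form a subtree. All hold, so the decomposition is valid with width 3 − 1 = 2.

Yes; width 2.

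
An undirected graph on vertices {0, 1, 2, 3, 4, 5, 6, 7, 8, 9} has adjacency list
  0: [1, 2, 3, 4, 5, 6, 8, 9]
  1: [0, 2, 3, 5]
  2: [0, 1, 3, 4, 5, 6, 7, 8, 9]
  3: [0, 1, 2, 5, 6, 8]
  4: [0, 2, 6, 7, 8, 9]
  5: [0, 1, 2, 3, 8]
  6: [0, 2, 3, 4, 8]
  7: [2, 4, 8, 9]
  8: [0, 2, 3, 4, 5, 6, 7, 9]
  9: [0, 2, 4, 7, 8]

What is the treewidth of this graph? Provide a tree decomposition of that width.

Treewidth 4.
Bags: B1 = {0, 2, 3, 6, 8}  B2 = {0, 2, 4, 6, 8}  B3 = {0, 2, 3, 5, 8}  B4 = {0, 2, 4, 8, 9}  B5 = {0, 1, 2, 3, 5}  B6 = {2, 4, 7, 8, 9}
Tree: B1–B2, B1–B3, B2–B4, B3–B5, B4–B6

Each bag holds 5 vertices, so the decomposition has width 4, which upper-bounds the treewidth. On the other hand G contains the 5-clique {0, 2, 4, 8, 9}. A clique must lie in a single bag of any decomposition, so no decomposition can have width below 4. Combining the bounds, tw(G) = 4.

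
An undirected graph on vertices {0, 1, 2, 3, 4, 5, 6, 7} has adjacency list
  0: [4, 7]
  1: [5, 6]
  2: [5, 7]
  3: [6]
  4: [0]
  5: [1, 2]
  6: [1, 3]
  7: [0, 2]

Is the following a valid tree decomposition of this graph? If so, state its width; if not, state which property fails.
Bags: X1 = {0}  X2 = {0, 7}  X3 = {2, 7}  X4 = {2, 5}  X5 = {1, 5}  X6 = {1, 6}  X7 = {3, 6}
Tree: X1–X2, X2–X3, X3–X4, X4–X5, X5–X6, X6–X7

A tree decomposition must satisfy three properties: every vertex lies in some bag; for every edge, both endpoints lie together in some bag; and for every vertex, the bags containing it form a connected subtree. Here vertex 4 appears in no bag, so the decomposition is invalid.

No — vertex 4 appears in no bag.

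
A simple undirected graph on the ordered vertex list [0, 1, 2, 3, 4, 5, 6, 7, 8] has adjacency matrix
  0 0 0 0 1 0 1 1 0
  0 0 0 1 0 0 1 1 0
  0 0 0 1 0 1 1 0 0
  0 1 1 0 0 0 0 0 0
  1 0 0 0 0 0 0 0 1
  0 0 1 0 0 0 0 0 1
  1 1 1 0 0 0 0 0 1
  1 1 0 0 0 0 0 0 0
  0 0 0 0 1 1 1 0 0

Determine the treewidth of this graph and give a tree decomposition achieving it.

Treewidth 3.
One such decomposition:
Bags: B1 = {0, 4, 5, 8}  B2 = {0, 5, 6, 8}  B3 = {0, 2, 5, 6}  B4 = {0, 2, 6, 7}  B5 = {1, 2, 6, 7}  B6 = {1, 2, 3, 7}
Tree: B1–B2, B2–B3, B3–B4, B4–B5, B5–B6

Each bag holds 4 vertices, so the decomposition has width 3, which upper-bounds the treewidth. For the lower bound: the 4 vertex sets {4,5,8}, {0}, {6}, {1,2,3,7} are disjoint, each induces a connected subgraph, and every pair is joined by at least one edge of G. Contracting each set to a single vertex therefore yields K_{4} as a minor, and since treewidth is minor-monotone, tw(G) ≥ tw(K_{4}) = 3. Combining the bounds, tw(G) = 3.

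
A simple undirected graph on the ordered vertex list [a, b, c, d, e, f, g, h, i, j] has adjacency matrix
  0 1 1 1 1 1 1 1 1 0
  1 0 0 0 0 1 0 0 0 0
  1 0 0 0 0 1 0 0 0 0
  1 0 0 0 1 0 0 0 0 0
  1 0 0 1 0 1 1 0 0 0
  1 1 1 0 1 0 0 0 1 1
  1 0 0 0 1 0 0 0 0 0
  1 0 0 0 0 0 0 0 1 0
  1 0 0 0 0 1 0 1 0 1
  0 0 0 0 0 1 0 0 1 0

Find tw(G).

A width-2 tree decomposition is:
Bags: B1 = {a, b, f}  B2 = {a, f, i}  B3 = {f, i, j}  B4 = {a, c, f}  B5 = {a, e, f}  B6 = {a, d, e}  B7 = {a, e, g}  B8 = {a, h, i}
Tree: B1–B2, B2–B3, B1–B4, B4–B5, B5–B6, B6–B7, B2–B8
Each bag holds 3 vertices, so the decomposition has width 2, which upper-bounds the treewidth. For the lower bound, the 3 vertices {f, i, j} are pairwise adjacent, and any tree decomposition puts a clique entirely inside one bag — forcing width ≥ 2. Hence tw(G) = 2 exactly.

2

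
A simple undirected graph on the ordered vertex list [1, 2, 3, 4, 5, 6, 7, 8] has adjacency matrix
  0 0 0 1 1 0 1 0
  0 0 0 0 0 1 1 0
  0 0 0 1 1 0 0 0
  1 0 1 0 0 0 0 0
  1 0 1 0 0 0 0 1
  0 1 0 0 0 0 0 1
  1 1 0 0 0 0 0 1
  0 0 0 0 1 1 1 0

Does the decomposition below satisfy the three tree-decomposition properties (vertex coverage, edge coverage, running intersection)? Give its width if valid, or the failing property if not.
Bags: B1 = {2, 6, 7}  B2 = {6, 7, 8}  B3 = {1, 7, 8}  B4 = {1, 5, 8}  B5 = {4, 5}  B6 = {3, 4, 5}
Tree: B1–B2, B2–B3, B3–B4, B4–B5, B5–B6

A tree decomposition must satisfy three properties: every vertex lies in some bag; for every edge, both endpoints lie together in some bag; and for every vertex, the bags containing it form a connected subtree. Here edge (1,4) lies in no bag, so the decomposition is invalid.

No — edge (1,4) lies in no bag.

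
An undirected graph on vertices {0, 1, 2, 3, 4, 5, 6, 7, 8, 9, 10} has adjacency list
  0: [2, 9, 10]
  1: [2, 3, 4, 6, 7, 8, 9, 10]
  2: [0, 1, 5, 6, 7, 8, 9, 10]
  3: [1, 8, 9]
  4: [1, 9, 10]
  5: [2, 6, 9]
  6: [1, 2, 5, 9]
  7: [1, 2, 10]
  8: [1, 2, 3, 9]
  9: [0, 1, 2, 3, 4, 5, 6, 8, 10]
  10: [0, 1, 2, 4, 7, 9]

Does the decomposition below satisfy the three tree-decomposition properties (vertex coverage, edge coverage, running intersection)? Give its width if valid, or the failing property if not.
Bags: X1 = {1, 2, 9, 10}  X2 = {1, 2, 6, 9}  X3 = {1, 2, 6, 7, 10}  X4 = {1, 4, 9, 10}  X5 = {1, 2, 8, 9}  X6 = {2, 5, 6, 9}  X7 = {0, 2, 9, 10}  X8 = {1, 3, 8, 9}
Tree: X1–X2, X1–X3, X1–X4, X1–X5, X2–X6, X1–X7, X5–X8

A tree decomposition must satisfy three properties: every vertex lies in some bag; for every edge, both endpoints lie together in some bag; and for every vertex, the bags containing it form a connected subtree. Here bags containing vertex 6 are not connected in the tree, so the decomposition is invalid.

No — bags containing vertex 6 are not connected in the tree.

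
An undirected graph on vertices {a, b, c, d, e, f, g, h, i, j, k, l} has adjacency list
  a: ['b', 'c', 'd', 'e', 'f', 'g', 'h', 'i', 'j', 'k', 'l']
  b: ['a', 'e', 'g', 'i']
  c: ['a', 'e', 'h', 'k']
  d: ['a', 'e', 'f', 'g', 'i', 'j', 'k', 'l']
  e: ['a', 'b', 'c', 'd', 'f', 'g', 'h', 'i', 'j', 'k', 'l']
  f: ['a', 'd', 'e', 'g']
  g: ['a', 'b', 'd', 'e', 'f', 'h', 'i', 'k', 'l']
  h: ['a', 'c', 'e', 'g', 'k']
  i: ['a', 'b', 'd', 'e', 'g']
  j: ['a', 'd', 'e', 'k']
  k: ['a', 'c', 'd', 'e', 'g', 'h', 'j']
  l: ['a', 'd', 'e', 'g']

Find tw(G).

4

A width-4 tree decomposition is:
Bags: B1 = {a, d, e, j, k}  B2 = {a, d, e, g, k}  B3 = {a, d, e, g, i}  B4 = {a, b, e, g, i}  B5 = {a, d, e, g, l}  B6 = {a, d, e, f, g}  B7 = {a, e, g, h, k}  B8 = {a, c, e, h, k}
Tree: B1–B2, B2–B3, B3–B4, B2–B5, B5–B6, B2–B7, B7–B8
Every bag has size at most 5, so the width is 5 − 1 = 4 and tw(G) ≤ 4. For the lower bound, the 5 vertices {a, d, e, f, g} are pairwise adjacent, and any tree decomposition puts a clique entirely inside one bag — forcing width ≥ 4. Combining the bounds, tw(G) = 4.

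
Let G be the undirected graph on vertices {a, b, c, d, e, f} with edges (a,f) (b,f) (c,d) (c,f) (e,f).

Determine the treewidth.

A width-1 tree decomposition is:
Bags: B1 = {e, f}  B2 = {c, f}  B3 = {c, d}  B4 = {a, f}  B5 = {b, f}
Tree: B1–B2, B2–B3, B2–B4, B2–B5
Every bag has size at most 2, so the width is 2 − 1 = 1 and tw(G) ≤ 1. Since G has at least one edge (e.g. e–f), it is not an edgeless graph, so tw(G) ≥ 1. Therefore the treewidth is 1.

1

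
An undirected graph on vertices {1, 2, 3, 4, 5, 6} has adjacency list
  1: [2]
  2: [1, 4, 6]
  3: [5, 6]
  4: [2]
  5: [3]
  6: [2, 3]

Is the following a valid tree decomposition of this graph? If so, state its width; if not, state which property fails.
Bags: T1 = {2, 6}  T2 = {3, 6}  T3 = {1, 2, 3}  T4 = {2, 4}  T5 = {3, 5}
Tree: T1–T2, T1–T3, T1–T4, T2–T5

A tree decomposition must satisfy three properties: every vertex lies in some bag; for every edge, both endpoints lie together in some bag; and for every vertex, the bags containing it form a connected subtree. Here bags containing vertex 3 are not connected in the tree, so the decomposition is invalid.

No — bags containing vertex 3 are not connected in the tree.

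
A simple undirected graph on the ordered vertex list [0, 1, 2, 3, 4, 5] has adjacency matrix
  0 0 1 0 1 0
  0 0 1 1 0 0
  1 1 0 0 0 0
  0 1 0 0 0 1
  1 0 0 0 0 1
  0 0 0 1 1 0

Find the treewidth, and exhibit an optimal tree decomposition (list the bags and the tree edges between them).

The largest bag has 3 vertices, giving width 2; this decomposition certifies tw(G) ≤ 2. For the lower bound, G contains the cycle 2–0–4–5–3–1–2, so G is not a forest; only forests have treewidth ≤ 1, hence tw(G) ≥ 2. Therefore the treewidth is 2.

Treewidth 2.
Bags: B1 = {0, 2, 4}  B2 = {2, 4, 5}  B3 = {2, 3, 5}  B4 = {1, 2, 3}
Tree: B1–B2, B2–B3, B3–B4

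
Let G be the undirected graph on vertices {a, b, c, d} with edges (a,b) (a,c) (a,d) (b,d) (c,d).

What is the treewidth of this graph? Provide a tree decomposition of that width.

Treewidth 2.
Bags: B1 = {a, b, d}  B2 = {a, c, d}
Tree: B1–B2

Every bag has size at most 3, so the width is 3 − 1 = 2 and tw(G) ≤ 2. On the other hand G contains the 3-clique {a, c, d}. A clique must lie in a single bag of any decomposition, so no decomposition can have width below 2. Therefore the treewidth is 2.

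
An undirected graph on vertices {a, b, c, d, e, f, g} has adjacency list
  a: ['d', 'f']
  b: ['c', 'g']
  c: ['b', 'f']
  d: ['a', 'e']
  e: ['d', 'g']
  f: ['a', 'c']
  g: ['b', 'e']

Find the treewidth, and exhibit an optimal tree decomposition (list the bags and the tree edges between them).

Treewidth 2.
One optimal decomposition is:
Bags: B1 = {b, c, f}  B2 = {b, f, g}  B3 = {e, f, g}  B4 = {d, e, f}  B5 = {a, d, f}
Tree: B1–B2, B2–B3, B3–B4, B4–B5

Each bag holds 3 vertices, so the decomposition has width 2, which upper-bounds the treewidth. Since f–c–b–g–e–d–a–f is a cycle in G, G is not acyclic. Forests are exactly the graphs of treewidth ≤ 1, so tw(G) ≥ 2. Hence tw(G) = 2 exactly.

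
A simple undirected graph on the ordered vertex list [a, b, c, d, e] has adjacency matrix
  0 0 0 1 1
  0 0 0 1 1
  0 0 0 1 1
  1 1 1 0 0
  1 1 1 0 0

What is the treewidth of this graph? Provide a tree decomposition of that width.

Each bag holds 3 vertices, so the decomposition has width 2, which upper-bounds the treewidth. The edges d–b–e–c–d form a cycle, so G is not a tree and its treewidth is at least 2. Combining the bounds, tw(G) = 2.

Treewidth 2.
Bags: B1 = {b, d, e}  B2 = {c, d, e}  B3 = {a, d, e}
Tree: B1–B2, B2–B3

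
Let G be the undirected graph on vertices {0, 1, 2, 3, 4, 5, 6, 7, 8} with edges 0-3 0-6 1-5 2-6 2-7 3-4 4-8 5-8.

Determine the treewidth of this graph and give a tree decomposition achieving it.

The largest bag has 2 vertices, giving width 1; this decomposition certifies tw(G) ≤ 1. Since G has at least one edge (e.g. 1–5), it is not an edgeless graph, so tw(G) ≥ 1. Therefore the treewidth is 1.

Treewidth 1.
One such decomposition:
Bags: B1 = {1, 5}  B2 = {5, 8}  B3 = {4, 8}  B4 = {3, 4}  B5 = {0, 3}  B6 = {0, 6}  B7 = {2, 6}  B8 = {2, 7}
Tree: B1–B2, B2–B3, B3–B4, B4–B5, B5–B6, B6–B7, B7–B8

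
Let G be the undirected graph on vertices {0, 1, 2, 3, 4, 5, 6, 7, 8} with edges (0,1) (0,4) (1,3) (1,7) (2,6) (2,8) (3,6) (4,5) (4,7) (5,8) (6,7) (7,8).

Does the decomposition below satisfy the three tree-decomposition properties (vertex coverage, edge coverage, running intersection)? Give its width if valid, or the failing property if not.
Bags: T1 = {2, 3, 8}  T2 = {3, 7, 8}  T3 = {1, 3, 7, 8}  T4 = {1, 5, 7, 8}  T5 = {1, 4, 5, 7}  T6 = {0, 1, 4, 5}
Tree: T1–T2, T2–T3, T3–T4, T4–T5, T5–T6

A tree decomposition must satisfy three properties: every vertex lies in some bag; for every edge, both endpoints lie together in some bag; and for every vertex, the bags containing it form a connected subtree. Here vertex 6 appears in no bag, so the decomposition is invalid.

No — vertex 6 appears in no bag.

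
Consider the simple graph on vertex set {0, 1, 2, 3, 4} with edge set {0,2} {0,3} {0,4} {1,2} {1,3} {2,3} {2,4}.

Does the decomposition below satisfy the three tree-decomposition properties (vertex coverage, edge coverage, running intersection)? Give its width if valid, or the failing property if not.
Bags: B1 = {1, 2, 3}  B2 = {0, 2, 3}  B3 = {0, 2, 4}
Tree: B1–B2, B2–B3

Yes; width 2.

Every vertex of G appears in some bag (union = {0, 1, 2, 3, 4}); every edge is covered by a bag; and for each vertex v the set of bags containing v is connected in the bag tree. The decomposition is therefore valid. The largest bag has 3 vertices, so the width is 2.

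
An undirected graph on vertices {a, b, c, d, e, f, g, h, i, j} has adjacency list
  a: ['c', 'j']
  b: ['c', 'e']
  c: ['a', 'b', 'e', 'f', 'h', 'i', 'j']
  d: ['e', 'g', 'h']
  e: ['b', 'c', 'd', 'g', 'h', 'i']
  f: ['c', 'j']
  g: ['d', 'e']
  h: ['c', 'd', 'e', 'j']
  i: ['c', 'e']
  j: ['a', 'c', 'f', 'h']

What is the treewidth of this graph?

2

A width-2 tree decomposition is:
Bags: B1 = {c, e, h}  B2 = {c, h, j}  B3 = {c, f, j}  B4 = {d, e, h}  B5 = {c, e, i}  B6 = {a, c, j}  B7 = {b, c, e}  B8 = {d, e, g}
Tree: B1–B2, B2–B3, B1–B4, B1–B5, B2–B6, B1–B7, B4–B8
The largest bag has 3 vertices, giving width 2; this decomposition certifies tw(G) ≤ 2. For the lower bound, the 3 vertices {d, e, g} are pairwise adjacent, and any tree decomposition puts a clique entirely inside one bag — forcing width ≥ 2. Hence tw(G) = 2 exactly.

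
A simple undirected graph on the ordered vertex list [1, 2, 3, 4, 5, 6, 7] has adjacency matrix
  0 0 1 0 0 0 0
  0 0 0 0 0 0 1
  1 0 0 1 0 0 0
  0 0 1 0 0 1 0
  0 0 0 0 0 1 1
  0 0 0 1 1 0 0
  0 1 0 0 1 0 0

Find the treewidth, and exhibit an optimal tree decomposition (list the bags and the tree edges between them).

Each bag holds 2 vertices, so the decomposition has width 1, which upper-bounds the treewidth. Any graph with an edge has treewidth ≥ 1, and G has the edge 1–3. Combining the bounds, tw(G) = 1.

Treewidth 1.
One such decomposition:
Bags: B1 = {1, 3}  B2 = {3, 4}  B3 = {4, 6}  B4 = {5, 6}  B5 = {5, 7}  B6 = {2, 7}
Tree: B1–B2, B2–B3, B3–B4, B4–B5, B5–B6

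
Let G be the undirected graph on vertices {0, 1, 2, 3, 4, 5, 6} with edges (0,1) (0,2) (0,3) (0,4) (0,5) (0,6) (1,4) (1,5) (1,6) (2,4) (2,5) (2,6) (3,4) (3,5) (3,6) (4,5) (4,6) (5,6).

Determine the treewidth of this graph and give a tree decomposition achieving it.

Every bag has size at most 5, so the width is 5 − 1 = 4 and tw(G) ≤ 4. Conversely, {0, 1, 4, 5, 6} is a clique of size 5, and the vertices of any clique must share a bag in every tree decomposition; so some bag has ≥ 5 vertices and tw(G) ≥ 4. Hence tw(G) = 4 exactly.

Treewidth 4.
One such decomposition:
Bags: B1 = {0, 1, 4, 5, 6}  B2 = {0, 2, 4, 5, 6}  B3 = {0, 3, 4, 5, 6}
Tree: B1–B2, B1–B3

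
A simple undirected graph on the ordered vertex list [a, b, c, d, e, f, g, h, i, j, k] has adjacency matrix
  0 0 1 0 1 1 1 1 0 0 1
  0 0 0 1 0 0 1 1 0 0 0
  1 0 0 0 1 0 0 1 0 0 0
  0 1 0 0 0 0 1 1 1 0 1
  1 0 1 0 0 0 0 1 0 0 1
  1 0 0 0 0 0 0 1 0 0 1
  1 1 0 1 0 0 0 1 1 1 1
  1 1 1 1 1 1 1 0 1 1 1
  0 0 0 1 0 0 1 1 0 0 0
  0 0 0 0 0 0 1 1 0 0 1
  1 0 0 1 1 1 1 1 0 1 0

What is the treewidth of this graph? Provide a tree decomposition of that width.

The largest bag has 4 vertices, giving width 3; this decomposition certifies tw(G) ≤ 3. On the other hand G contains the 4-clique {d, g, h, k}. A clique must lie in a single bag of any decomposition, so no decomposition can have width below 3. The upper and lower bounds meet at 3, so that is the treewidth.

Treewidth 3.
One optimal decomposition is:
Bags: B1 = {a, g, h, k}  B2 = {a, e, h, k}  B3 = {a, c, e, h}  B4 = {d, g, h, k}  B5 = {d, g, h, i}  B6 = {g, h, j, k}  B7 = {a, f, h, k}  B8 = {b, d, g, h}
Tree: B1–B2, B2–B3, B1–B4, B4–B5, B1–B6, B2–B7, B4–B8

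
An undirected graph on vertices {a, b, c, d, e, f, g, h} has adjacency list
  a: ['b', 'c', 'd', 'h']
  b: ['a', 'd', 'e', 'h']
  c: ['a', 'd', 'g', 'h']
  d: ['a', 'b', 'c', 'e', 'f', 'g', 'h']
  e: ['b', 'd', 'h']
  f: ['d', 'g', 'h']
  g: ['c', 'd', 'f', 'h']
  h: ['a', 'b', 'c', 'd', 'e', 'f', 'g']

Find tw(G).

A width-3 tree decomposition is:
Bags: B1 = {a, c, d, h}  B2 = {c, d, g, h}  B3 = {a, b, d, h}  B4 = {b, d, e, h}  B5 = {d, f, g, h}
Tree: B1–B2, B1–B3, B3–B4, B2–B5
Every bag has size at most 4, so the width is 4 − 1 = 3 and tw(G) ≤ 3. Conversely, {c, d, g, h} is a clique of size 4, and the vertices of any clique must share a bag in every tree decomposition; so some bag has ≥ 4 vertices and tw(G) ≥ 3. Combining the bounds, tw(G) = 3.

3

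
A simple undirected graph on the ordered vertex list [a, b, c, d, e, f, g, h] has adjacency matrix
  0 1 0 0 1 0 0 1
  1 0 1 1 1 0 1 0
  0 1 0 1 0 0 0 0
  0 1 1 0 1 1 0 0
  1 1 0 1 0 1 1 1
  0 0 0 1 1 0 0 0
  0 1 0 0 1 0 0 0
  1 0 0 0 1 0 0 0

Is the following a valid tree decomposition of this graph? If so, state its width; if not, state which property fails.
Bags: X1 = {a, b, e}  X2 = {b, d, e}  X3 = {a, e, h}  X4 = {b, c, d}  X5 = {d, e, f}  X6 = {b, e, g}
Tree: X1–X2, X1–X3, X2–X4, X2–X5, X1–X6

Checking the three conditions: (i) the bags cover all of {a, b, c, d, e, f, g, h}; (ii) for each edge, some bag contains both endpoints; (iii) the bags containing any fixed vertex form a subtree. All hold, so the decomposition is valid with width 3 − 1 = 2.

Yes; width 2.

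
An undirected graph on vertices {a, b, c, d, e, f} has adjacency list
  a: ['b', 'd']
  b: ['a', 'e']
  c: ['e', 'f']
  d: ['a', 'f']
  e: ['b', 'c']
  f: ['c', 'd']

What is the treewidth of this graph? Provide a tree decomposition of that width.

Treewidth 2.
Bags: B1 = {a, b, d}  B2 = {b, d, f}  B3 = {b, c, f}  B4 = {b, c, e}
Tree: B1–B2, B2–B3, B3–B4

Every bag has size at most 3, so the width is 3 − 1 = 2 and tw(G) ≤ 2. Since b–a–d–f–c–e–b is a cycle in G, G is not acyclic. Forests are exactly the graphs of treewidth ≤ 1, so tw(G) ≥ 2. Hence tw(G) = 2 exactly.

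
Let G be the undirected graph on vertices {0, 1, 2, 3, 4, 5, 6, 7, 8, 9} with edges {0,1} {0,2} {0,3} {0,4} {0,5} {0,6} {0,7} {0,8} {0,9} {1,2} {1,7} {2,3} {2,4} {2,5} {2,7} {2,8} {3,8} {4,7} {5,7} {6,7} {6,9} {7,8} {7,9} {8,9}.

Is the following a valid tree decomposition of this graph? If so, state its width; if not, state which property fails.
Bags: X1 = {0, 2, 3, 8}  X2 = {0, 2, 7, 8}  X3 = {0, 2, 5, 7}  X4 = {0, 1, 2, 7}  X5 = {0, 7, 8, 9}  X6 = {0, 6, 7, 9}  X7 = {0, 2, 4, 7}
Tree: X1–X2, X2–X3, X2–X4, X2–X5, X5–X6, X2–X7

Yes; width 3.

Checking the three conditions: (i) the bags cover all of {0, 1, 2, 3, 4, 5, 6, 7, 8, 9}; (ii) for each edge, some bag contains both endpoints; (iii) the bags containing any fixed vertex form a subtree. All hold, so the decomposition is valid with width 4 − 1 = 3.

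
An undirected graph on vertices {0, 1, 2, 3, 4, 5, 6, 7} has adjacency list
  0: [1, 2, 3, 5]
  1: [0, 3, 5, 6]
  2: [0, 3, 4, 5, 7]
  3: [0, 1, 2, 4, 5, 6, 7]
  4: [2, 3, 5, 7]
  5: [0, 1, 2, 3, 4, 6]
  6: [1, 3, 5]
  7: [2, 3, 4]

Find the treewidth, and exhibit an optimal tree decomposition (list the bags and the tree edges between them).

Treewidth 3.
Bags: B1 = {2, 3, 4, 7}  B2 = {2, 3, 4, 5}  B3 = {0, 2, 3, 5}  B4 = {0, 1, 3, 5}  B5 = {1, 3, 5, 6}
Tree: B1–B2, B2–B3, B3–B4, B4–B5

The largest bag has 4 vertices, giving width 3; this decomposition certifies tw(G) ≤ 3. On the other hand G contains the 4-clique {0, 1, 3, 5}. A clique must lie in a single bag of any decomposition, so no decomposition can have width below 3. Hence tw(G) = 3 exactly.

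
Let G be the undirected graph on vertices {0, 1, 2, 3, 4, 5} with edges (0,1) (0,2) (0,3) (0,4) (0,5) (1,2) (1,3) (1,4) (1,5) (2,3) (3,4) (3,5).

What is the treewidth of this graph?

A width-3 tree decomposition is:
Bags: B1 = {0, 1, 2, 3}  B2 = {0, 1, 3, 5}  B3 = {0, 1, 3, 4}
Tree: B1–B2, B1–B3
The largest bag has 4 vertices, giving width 3; this decomposition certifies tw(G) ≤ 3. Conversely, {0, 1, 2, 3} is a clique of size 4, and the vertices of any clique must share a bag in every tree decomposition; so some bag has ≥ 4 vertices and tw(G) ≥ 3. Hence tw(G) = 3 exactly.

3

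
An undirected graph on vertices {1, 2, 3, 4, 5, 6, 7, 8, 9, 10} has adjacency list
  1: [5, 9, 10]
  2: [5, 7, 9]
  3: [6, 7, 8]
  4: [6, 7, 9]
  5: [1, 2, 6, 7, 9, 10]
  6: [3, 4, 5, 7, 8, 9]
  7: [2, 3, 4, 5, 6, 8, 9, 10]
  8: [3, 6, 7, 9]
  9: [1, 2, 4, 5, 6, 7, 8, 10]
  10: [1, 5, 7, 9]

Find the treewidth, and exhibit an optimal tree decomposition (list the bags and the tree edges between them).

Treewidth 3.
One optimal decomposition is:
Bags: B1 = {5, 6, 7, 9}  B2 = {2, 5, 7, 9}  B3 = {5, 7, 9, 10}  B4 = {6, 7, 8, 9}  B5 = {3, 6, 7, 8}  B6 = {4, 6, 7, 9}  B7 = {1, 5, 9, 10}
Tree: B1–B2, B1–B3, B1–B4, B4–B5, B4–B6, B3–B7

Each bag holds 4 vertices, so the decomposition has width 3, which upper-bounds the treewidth. On the other hand G contains the 4-clique {1, 5, 9, 10}. A clique must lie in a single bag of any decomposition, so no decomposition can have width below 3. Combining the bounds, tw(G) = 3.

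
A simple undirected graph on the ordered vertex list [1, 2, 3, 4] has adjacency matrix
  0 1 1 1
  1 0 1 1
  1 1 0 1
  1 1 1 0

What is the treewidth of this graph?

A width-3 tree decomposition is:
Bags: B1 = {1, 2, 3, 4}
Tree: (single bag)
A single bag containing all 4 vertices is trivially a valid decomposition of width 3. On the other hand G contains the 4-clique {1, 2, 3, 4}. A clique must lie in a single bag of any decomposition, so no decomposition can have width below 3. Therefore the treewidth is 3.

3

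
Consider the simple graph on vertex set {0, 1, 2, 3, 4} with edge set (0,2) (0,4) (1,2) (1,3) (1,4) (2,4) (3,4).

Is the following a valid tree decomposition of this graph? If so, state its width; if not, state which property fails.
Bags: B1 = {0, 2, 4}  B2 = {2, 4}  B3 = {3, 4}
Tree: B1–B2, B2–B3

A tree decomposition must satisfy three properties: every vertex lies in some bag; for every edge, both endpoints lie together in some bag; and for every vertex, the bags containing it form a connected subtree. Here vertex 1 appears in no bag, so the decomposition is invalid.

No — vertex 1 appears in no bag.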